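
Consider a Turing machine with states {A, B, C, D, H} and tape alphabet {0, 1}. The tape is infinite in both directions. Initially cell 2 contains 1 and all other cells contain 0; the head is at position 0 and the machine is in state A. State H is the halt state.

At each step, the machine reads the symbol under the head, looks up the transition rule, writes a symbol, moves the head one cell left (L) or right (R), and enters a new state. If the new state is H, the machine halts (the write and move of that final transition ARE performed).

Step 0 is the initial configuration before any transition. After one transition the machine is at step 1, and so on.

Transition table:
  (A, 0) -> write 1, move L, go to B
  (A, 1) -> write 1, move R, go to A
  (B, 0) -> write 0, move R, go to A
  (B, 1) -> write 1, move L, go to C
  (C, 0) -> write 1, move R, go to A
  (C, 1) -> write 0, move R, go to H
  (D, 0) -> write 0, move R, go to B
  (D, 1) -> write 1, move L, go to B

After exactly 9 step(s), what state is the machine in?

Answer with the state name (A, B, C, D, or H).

Step 1: in state A at pos 0, read 0 -> (A,0)->write 1,move L,goto B. Now: state=B, head=-1, tape[-2..3]=001010 (head:  ^)
Step 2: in state B at pos -1, read 0 -> (B,0)->write 0,move R,goto A. Now: state=A, head=0, tape[-2..3]=001010 (head:   ^)
Step 3: in state A at pos 0, read 1 -> (A,1)->write 1,move R,goto A. Now: state=A, head=1, tape[-2..3]=001010 (head:    ^)
Step 4: in state A at pos 1, read 0 -> (A,0)->write 1,move L,goto B. Now: state=B, head=0, tape[-2..3]=001110 (head:   ^)
Step 5: in state B at pos 0, read 1 -> (B,1)->write 1,move L,goto C. Now: state=C, head=-1, tape[-2..3]=001110 (head:  ^)
Step 6: in state C at pos -1, read 0 -> (C,0)->write 1,move R,goto A. Now: state=A, head=0, tape[-2..3]=011110 (head:   ^)
Step 7: in state A at pos 0, read 1 -> (A,1)->write 1,move R,goto A. Now: state=A, head=1, tape[-2..3]=011110 (head:    ^)
Step 8: in state A at pos 1, read 1 -> (A,1)->write 1,move R,goto A. Now: state=A, head=2, tape[-2..3]=011110 (head:     ^)
Step 9: in state A at pos 2, read 1 -> (A,1)->write 1,move R,goto A. Now: state=A, head=3, tape[-2..4]=0111100 (head:      ^)

Answer: A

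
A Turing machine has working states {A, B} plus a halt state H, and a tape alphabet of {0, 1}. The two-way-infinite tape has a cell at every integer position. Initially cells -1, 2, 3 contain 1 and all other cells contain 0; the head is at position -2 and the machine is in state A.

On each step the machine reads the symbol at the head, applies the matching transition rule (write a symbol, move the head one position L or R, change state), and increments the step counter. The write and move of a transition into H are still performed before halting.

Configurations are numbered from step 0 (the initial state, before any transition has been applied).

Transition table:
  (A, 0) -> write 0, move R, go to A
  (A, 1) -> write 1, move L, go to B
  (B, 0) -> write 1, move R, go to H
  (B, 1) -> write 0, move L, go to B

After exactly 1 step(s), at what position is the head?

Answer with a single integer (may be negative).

Answer: -1

Derivation:
Step 1: in state A at pos -2, read 0 -> (A,0)->write 0,move R,goto A. Now: state=A, head=-1, tape[-3..4]=00100110 (head:   ^)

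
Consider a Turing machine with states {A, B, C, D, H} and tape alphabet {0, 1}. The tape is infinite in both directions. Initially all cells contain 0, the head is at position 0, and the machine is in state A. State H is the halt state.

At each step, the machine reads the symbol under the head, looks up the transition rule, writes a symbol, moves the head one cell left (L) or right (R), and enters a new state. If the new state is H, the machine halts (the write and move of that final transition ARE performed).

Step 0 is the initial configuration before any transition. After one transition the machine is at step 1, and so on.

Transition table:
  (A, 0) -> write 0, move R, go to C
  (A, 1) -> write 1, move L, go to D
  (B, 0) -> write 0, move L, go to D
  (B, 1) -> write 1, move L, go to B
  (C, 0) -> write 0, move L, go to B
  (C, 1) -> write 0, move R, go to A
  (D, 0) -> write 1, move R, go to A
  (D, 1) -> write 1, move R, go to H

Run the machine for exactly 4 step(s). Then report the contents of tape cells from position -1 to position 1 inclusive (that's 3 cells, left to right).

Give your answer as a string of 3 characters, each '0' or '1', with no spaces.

Answer: 100

Derivation:
Step 1: in state A at pos 0, read 0 -> (A,0)->write 0,move R,goto C. Now: state=C, head=1, tape[-1..2]=0000 (head:   ^)
Step 2: in state C at pos 1, read 0 -> (C,0)->write 0,move L,goto B. Now: state=B, head=0, tape[-1..2]=0000 (head:  ^)
Step 3: in state B at pos 0, read 0 -> (B,0)->write 0,move L,goto D. Now: state=D, head=-1, tape[-2..2]=00000 (head:  ^)
Step 4: in state D at pos -1, read 0 -> (D,0)->write 1,move R,goto A. Now: state=A, head=0, tape[-2..2]=01000 (head:   ^)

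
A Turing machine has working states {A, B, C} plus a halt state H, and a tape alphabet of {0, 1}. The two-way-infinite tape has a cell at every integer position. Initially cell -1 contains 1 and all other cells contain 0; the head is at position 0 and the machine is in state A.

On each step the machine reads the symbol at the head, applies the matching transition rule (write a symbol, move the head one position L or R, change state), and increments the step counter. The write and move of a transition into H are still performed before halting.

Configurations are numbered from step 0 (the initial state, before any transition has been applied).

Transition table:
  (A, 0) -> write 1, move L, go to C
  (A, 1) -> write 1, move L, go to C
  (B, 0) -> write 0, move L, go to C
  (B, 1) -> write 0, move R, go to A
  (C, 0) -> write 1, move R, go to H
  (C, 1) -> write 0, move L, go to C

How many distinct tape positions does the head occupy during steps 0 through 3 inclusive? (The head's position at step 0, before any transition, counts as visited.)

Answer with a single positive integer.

Step 1: in state A at pos 0, read 0 -> (A,0)->write 1,move L,goto C. Now: state=C, head=-1, tape[-2..1]=0110 (head:  ^)
Step 2: in state C at pos -1, read 1 -> (C,1)->write 0,move L,goto C. Now: state=C, head=-2, tape[-3..1]=00010 (head:  ^)
Step 3: in state C at pos -2, read 0 -> (C,0)->write 1,move R,goto H. Now: state=H, head=-1, tape[-3..1]=01010 (head:   ^)
Head positions at steps 0..3: starting at 0, distinct positions visited = {-2, -1, 0} -> 3 position(s)

Answer: 3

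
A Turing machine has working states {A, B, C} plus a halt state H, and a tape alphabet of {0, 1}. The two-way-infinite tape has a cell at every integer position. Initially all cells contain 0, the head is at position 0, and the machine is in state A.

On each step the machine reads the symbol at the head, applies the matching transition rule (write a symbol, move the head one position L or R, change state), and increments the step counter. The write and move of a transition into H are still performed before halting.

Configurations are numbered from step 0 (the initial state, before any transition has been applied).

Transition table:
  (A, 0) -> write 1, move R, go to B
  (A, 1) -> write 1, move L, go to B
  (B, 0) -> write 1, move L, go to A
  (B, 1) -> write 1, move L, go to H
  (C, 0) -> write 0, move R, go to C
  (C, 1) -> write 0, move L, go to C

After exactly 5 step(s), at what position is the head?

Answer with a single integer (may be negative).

Step 1: in state A at pos 0, read 0 -> (A,0)->write 1,move R,goto B. Now: state=B, head=1, tape[-1..2]=0100 (head:   ^)
Step 2: in state B at pos 1, read 0 -> (B,0)->write 1,move L,goto A. Now: state=A, head=0, tape[-1..2]=0110 (head:  ^)
Step 3: in state A at pos 0, read 1 -> (A,1)->write 1,move L,goto B. Now: state=B, head=-1, tape[-2..2]=00110 (head:  ^)
Step 4: in state B at pos -1, read 0 -> (B,0)->write 1,move L,goto A. Now: state=A, head=-2, tape[-3..2]=001110 (head:  ^)
Step 5: in state A at pos -2, read 0 -> (A,0)->write 1,move R,goto B. Now: state=B, head=-1, tape[-3..2]=011110 (head:   ^)

Answer: -1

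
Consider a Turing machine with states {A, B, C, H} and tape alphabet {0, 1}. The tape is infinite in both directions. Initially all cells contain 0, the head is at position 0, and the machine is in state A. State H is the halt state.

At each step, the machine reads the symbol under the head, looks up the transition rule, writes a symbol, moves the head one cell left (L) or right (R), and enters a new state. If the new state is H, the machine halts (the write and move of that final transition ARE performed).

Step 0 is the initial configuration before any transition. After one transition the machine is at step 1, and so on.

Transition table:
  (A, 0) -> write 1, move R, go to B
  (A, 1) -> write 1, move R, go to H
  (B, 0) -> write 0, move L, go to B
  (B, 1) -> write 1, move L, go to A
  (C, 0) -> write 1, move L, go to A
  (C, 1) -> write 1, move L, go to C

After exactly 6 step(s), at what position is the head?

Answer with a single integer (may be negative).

Answer: 0

Derivation:
Step 1: in state A at pos 0, read 0 -> (A,0)->write 1,move R,goto B. Now: state=B, head=1, tape[-1..2]=0100 (head:   ^)
Step 2: in state B at pos 1, read 0 -> (B,0)->write 0,move L,goto B. Now: state=B, head=0, tape[-1..2]=0100 (head:  ^)
Step 3: in state B at pos 0, read 1 -> (B,1)->write 1,move L,goto A. Now: state=A, head=-1, tape[-2..2]=00100 (head:  ^)
Step 4: in state A at pos -1, read 0 -> (A,0)->write 1,move R,goto B. Now: state=B, head=0, tape[-2..2]=01100 (head:   ^)
Step 5: in state B at pos 0, read 1 -> (B,1)->write 1,move L,goto A. Now: state=A, head=-1, tape[-2..2]=01100 (head:  ^)
Step 6: in state A at pos -1, read 1 -> (A,1)->write 1,move R,goto H. Now: state=H, head=0, tape[-2..2]=01100 (head:   ^)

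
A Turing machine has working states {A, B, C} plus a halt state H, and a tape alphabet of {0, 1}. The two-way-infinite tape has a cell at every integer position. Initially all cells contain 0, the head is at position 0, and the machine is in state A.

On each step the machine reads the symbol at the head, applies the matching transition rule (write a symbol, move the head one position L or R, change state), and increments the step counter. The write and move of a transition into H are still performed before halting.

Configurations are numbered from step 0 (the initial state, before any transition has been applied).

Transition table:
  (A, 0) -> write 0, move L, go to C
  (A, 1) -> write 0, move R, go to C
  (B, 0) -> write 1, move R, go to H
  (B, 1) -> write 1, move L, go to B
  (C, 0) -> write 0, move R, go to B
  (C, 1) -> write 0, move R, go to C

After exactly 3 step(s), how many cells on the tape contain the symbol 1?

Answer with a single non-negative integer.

Step 1: in state A at pos 0, read 0 -> (A,0)->write 0,move L,goto C. Now: state=C, head=-1, tape[-2..1]=0000 (head:  ^)
Step 2: in state C at pos -1, read 0 -> (C,0)->write 0,move R,goto B. Now: state=B, head=0, tape[-2..1]=0000 (head:   ^)
Step 3: in state B at pos 0, read 0 -> (B,0)->write 1,move R,goto H. Now: state=H, head=1, tape[-2..2]=00100 (head:    ^)
Cells containing 1 after step 3: {0} -> 1 cell(s)

Answer: 1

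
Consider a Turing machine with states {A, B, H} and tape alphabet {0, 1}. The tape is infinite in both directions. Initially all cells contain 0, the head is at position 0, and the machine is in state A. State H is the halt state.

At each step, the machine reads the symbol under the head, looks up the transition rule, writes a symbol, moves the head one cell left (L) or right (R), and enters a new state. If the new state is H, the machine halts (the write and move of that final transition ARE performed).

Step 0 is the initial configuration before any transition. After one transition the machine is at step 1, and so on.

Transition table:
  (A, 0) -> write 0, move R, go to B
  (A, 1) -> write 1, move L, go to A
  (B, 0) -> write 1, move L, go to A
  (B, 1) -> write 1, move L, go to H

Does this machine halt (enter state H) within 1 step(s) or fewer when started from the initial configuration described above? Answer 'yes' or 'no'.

Step 1: in state A at pos 0, read 0 -> (A,0)->write 0,move R,goto B. Now: state=B, head=1, tape[-1..2]=0000 (head:   ^)
After 1 step(s): state = B (not H) -> not halted within 1 -> no

Answer: no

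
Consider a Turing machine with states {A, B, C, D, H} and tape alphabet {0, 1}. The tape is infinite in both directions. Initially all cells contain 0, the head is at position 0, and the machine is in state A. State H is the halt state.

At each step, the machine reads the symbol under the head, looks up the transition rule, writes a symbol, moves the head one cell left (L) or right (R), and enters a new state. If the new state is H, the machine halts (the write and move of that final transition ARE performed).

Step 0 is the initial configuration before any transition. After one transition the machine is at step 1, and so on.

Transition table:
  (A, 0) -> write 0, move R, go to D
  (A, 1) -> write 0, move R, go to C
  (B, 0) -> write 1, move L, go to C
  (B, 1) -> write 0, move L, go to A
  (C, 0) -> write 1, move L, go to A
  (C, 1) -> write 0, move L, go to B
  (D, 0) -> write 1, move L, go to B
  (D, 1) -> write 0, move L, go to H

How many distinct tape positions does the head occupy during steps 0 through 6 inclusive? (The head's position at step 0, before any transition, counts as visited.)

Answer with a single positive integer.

Step 1: in state A at pos 0, read 0 -> (A,0)->write 0,move R,goto D. Now: state=D, head=1, tape[-1..2]=0000 (head:   ^)
Step 2: in state D at pos 1, read 0 -> (D,0)->write 1,move L,goto B. Now: state=B, head=0, tape[-1..2]=0010 (head:  ^)
Step 3: in state B at pos 0, read 0 -> (B,0)->write 1,move L,goto C. Now: state=C, head=-1, tape[-2..2]=00110 (head:  ^)
Step 4: in state C at pos -1, read 0 -> (C,0)->write 1,move L,goto A. Now: state=A, head=-2, tape[-3..2]=001110 (head:  ^)
Step 5: in state A at pos -2, read 0 -> (A,0)->write 0,move R,goto D. Now: state=D, head=-1, tape[-3..2]=001110 (head:   ^)
Step 6: in state D at pos -1, read 1 -> (D,1)->write 0,move L,goto H. Now: state=H, head=-2, tape[-3..2]=000110 (head:  ^)
Head positions at steps 0..6: starting at 0, distinct positions visited = {-2, -1, 0, 1} -> 4 position(s)

Answer: 4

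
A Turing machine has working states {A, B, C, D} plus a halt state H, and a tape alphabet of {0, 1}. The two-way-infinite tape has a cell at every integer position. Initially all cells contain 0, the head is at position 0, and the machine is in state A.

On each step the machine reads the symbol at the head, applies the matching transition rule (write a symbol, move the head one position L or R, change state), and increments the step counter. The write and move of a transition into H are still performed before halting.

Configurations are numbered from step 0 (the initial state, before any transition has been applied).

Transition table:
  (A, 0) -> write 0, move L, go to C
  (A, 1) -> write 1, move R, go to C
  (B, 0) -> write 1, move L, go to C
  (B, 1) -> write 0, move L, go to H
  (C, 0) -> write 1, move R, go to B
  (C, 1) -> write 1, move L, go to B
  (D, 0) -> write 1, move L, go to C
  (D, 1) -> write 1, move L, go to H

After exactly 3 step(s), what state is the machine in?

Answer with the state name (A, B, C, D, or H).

Answer: C

Derivation:
Step 1: in state A at pos 0, read 0 -> (A,0)->write 0,move L,goto C. Now: state=C, head=-1, tape[-2..1]=0000 (head:  ^)
Step 2: in state C at pos -1, read 0 -> (C,0)->write 1,move R,goto B. Now: state=B, head=0, tape[-2..1]=0100 (head:   ^)
Step 3: in state B at pos 0, read 0 -> (B,0)->write 1,move L,goto C. Now: state=C, head=-1, tape[-2..1]=0110 (head:  ^)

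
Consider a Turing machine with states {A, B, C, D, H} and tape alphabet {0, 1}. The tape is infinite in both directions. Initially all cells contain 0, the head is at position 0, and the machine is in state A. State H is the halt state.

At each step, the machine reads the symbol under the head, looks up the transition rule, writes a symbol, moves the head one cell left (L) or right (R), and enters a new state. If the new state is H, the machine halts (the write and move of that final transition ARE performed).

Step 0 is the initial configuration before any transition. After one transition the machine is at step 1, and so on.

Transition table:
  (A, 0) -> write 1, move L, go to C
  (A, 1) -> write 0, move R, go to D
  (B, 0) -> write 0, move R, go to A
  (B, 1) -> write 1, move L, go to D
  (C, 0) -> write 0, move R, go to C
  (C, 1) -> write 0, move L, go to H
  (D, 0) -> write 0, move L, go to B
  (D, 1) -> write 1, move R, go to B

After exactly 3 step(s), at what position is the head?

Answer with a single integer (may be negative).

Answer: -1

Derivation:
Step 1: in state A at pos 0, read 0 -> (A,0)->write 1,move L,goto C. Now: state=C, head=-1, tape[-2..1]=0010 (head:  ^)
Step 2: in state C at pos -1, read 0 -> (C,0)->write 0,move R,goto C. Now: state=C, head=0, tape[-2..1]=0010 (head:   ^)
Step 3: in state C at pos 0, read 1 -> (C,1)->write 0,move L,goto H. Now: state=H, head=-1, tape[-2..1]=0000 (head:  ^)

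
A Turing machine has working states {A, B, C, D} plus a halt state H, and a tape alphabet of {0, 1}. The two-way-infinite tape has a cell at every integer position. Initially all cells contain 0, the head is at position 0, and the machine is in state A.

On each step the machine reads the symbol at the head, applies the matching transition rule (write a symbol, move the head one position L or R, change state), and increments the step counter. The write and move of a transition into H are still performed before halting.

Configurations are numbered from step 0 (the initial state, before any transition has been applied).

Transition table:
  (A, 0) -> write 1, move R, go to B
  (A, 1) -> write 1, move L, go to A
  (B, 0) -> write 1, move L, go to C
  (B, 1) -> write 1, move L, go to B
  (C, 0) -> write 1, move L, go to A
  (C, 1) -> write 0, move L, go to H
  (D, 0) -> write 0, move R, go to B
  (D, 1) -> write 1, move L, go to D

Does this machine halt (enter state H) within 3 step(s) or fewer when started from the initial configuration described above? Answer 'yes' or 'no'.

Answer: yes

Derivation:
Step 1: in state A at pos 0, read 0 -> (A,0)->write 1,move R,goto B. Now: state=B, head=1, tape[-1..2]=0100 (head:   ^)
Step 2: in state B at pos 1, read 0 -> (B,0)->write 1,move L,goto C. Now: state=C, head=0, tape[-1..2]=0110 (head:  ^)
Step 3: in state C at pos 0, read 1 -> (C,1)->write 0,move L,goto H. Now: state=H, head=-1, tape[-2..2]=00010 (head:  ^)
State H reached at step 3; 3 <= 3 -> yes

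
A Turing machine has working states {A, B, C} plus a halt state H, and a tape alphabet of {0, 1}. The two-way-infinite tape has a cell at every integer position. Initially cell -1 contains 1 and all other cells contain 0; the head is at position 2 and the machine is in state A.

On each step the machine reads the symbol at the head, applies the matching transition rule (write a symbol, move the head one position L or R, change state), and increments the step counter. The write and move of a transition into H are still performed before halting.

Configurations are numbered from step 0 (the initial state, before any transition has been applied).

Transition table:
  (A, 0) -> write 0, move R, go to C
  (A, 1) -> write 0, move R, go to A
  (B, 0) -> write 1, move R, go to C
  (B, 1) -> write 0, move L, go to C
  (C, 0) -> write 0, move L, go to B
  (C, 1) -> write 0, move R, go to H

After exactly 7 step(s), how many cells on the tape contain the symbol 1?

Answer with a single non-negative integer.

Step 1: in state A at pos 2, read 0 -> (A,0)->write 0,move R,goto C. Now: state=C, head=3, tape[-2..4]=0100000 (head:      ^)
Step 2: in state C at pos 3, read 0 -> (C,0)->write 0,move L,goto B. Now: state=B, head=2, tape[-2..4]=0100000 (head:     ^)
Step 3: in state B at pos 2, read 0 -> (B,0)->write 1,move R,goto C. Now: state=C, head=3, tape[-2..4]=0100100 (head:      ^)
Step 4: in state C at pos 3, read 0 -> (C,0)->write 0,move L,goto B. Now: state=B, head=2, tape[-2..4]=0100100 (head:     ^)
Step 5: in state B at pos 2, read 1 -> (B,1)->write 0,move L,goto C. Now: state=C, head=1, tape[-2..4]=0100000 (head:    ^)
Step 6: in state C at pos 1, read 0 -> (C,0)->write 0,move L,goto B. Now: state=B, head=0, tape[-2..4]=0100000 (head:   ^)
Step 7: in state B at pos 0, read 0 -> (B,0)->write 1,move R,goto C. Now: state=C, head=1, tape[-2..4]=0110000 (head:    ^)
Cells containing 1 after step 7: {-1, 0} -> 2 cell(s)

Answer: 2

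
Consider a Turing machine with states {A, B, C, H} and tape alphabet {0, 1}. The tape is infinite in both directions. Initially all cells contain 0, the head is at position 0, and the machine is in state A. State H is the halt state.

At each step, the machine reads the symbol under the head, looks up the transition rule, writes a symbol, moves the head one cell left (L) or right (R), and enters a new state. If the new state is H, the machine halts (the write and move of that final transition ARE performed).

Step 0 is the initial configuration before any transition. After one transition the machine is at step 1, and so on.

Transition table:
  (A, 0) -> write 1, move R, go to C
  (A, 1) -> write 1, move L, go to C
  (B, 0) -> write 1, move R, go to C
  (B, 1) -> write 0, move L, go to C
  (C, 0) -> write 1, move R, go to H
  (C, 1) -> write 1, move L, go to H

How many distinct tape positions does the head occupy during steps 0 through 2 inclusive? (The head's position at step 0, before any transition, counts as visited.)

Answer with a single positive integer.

Answer: 3

Derivation:
Step 1: in state A at pos 0, read 0 -> (A,0)->write 1,move R,goto C. Now: state=C, head=1, tape[-1..2]=0100 (head:   ^)
Step 2: in state C at pos 1, read 0 -> (C,0)->write 1,move R,goto H. Now: state=H, head=2, tape[-1..3]=01100 (head:    ^)
Head positions at steps 0..2: starting at 0, distinct positions visited = {0, 1, 2} -> 3 position(s)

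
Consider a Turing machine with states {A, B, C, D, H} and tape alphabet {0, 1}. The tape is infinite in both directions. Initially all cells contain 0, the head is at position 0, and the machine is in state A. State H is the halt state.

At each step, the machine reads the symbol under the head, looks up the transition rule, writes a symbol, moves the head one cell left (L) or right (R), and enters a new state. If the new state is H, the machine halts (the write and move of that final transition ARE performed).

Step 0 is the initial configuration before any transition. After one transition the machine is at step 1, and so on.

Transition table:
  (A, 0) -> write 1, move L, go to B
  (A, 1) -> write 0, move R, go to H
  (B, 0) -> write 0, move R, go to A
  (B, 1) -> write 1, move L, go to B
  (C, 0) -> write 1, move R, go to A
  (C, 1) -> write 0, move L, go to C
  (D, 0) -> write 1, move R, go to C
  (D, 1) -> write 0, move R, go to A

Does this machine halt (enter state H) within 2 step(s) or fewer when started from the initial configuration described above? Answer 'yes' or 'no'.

Answer: no

Derivation:
Step 1: in state A at pos 0, read 0 -> (A,0)->write 1,move L,goto B. Now: state=B, head=-1, tape[-2..1]=0010 (head:  ^)
Step 2: in state B at pos -1, read 0 -> (B,0)->write 0,move R,goto A. Now: state=A, head=0, tape[-2..1]=0010 (head:   ^)
After 2 step(s): state = A (not H) -> not halted within 2 -> no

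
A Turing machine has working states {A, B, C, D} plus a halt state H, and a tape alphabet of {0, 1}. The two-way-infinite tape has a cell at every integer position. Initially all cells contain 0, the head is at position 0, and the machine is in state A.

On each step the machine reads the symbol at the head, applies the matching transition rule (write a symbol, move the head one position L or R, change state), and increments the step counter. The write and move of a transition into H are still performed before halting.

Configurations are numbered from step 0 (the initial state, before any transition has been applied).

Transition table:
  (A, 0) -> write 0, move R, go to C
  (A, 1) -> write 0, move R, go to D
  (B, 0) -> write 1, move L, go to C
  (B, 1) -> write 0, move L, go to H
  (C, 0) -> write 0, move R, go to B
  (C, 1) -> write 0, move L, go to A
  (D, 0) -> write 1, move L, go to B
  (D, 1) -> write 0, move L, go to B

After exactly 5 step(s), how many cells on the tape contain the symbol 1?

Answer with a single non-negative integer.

Answer: 0

Derivation:
Step 1: in state A at pos 0, read 0 -> (A,0)->write 0,move R,goto C. Now: state=C, head=1, tape[-1..2]=0000 (head:   ^)
Step 2: in state C at pos 1, read 0 -> (C,0)->write 0,move R,goto B. Now: state=B, head=2, tape[-1..3]=00000 (head:    ^)
Step 3: in state B at pos 2, read 0 -> (B,0)->write 1,move L,goto C. Now: state=C, head=1, tape[-1..3]=00010 (head:   ^)
Step 4: in state C at pos 1, read 0 -> (C,0)->write 0,move R,goto B. Now: state=B, head=2, tape[-1..3]=00010 (head:    ^)
Step 5: in state B at pos 2, read 1 -> (B,1)->write 0,move L,goto H. Now: state=H, head=1, tape[-1..3]=00000 (head:   ^)
No cell contains 1 after step 5 -> 0 cell(s)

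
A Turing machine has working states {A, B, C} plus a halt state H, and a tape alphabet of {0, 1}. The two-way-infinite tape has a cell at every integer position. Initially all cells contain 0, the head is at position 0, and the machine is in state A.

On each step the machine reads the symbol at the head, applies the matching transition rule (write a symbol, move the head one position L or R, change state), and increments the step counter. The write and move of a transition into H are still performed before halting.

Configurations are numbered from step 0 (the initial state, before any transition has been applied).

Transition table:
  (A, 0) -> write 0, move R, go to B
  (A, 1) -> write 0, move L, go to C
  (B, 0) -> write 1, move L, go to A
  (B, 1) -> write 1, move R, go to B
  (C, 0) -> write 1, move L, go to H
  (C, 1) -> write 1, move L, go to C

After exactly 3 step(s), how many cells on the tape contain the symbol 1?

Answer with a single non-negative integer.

Answer: 1

Derivation:
Step 1: in state A at pos 0, read 0 -> (A,0)->write 0,move R,goto B. Now: state=B, head=1, tape[-1..2]=0000 (head:   ^)
Step 2: in state B at pos 1, read 0 -> (B,0)->write 1,move L,goto A. Now: state=A, head=0, tape[-1..2]=0010 (head:  ^)
Step 3: in state A at pos 0, read 0 -> (A,0)->write 0,move R,goto B. Now: state=B, head=1, tape[-1..2]=0010 (head:   ^)
Cells containing 1 after step 3: {1} -> 1 cell(s)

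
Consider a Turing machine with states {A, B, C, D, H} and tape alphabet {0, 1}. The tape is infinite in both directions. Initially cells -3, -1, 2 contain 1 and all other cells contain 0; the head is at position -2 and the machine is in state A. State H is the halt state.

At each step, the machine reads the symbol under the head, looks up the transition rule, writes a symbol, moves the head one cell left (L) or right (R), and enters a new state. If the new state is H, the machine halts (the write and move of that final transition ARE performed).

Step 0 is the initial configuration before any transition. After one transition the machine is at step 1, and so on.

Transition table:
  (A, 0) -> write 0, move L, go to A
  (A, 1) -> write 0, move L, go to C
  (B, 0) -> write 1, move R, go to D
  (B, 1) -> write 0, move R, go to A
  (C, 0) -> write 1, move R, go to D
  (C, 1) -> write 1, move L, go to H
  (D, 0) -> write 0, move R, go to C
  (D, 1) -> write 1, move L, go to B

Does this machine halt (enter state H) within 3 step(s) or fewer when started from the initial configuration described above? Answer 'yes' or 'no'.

Answer: no

Derivation:
Step 1: in state A at pos -2, read 0 -> (A,0)->write 0,move L,goto A. Now: state=A, head=-3, tape[-4..3]=01010010 (head:  ^)
Step 2: in state A at pos -3, read 1 -> (A,1)->write 0,move L,goto C. Now: state=C, head=-4, tape[-5..3]=000010010 (head:  ^)
Step 3: in state C at pos -4, read 0 -> (C,0)->write 1,move R,goto D. Now: state=D, head=-3, tape[-5..3]=010010010 (head:   ^)
After 3 step(s): state = D (not H) -> not halted within 3 -> no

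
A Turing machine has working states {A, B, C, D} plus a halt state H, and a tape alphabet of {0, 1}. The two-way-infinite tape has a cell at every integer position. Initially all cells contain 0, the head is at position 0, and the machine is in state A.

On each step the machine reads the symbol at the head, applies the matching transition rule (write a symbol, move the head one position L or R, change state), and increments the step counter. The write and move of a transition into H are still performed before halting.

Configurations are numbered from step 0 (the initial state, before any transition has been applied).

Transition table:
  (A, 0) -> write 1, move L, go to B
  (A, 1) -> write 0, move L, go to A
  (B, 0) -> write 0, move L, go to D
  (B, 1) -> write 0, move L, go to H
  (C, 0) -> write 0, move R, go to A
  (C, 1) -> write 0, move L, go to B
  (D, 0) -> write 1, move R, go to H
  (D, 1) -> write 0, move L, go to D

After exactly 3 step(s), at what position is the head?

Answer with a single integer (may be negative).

Step 1: in state A at pos 0, read 0 -> (A,0)->write 1,move L,goto B. Now: state=B, head=-1, tape[-2..1]=0010 (head:  ^)
Step 2: in state B at pos -1, read 0 -> (B,0)->write 0,move L,goto D. Now: state=D, head=-2, tape[-3..1]=00010 (head:  ^)
Step 3: in state D at pos -2, read 0 -> (D,0)->write 1,move R,goto H. Now: state=H, head=-1, tape[-3..1]=01010 (head:   ^)

Answer: -1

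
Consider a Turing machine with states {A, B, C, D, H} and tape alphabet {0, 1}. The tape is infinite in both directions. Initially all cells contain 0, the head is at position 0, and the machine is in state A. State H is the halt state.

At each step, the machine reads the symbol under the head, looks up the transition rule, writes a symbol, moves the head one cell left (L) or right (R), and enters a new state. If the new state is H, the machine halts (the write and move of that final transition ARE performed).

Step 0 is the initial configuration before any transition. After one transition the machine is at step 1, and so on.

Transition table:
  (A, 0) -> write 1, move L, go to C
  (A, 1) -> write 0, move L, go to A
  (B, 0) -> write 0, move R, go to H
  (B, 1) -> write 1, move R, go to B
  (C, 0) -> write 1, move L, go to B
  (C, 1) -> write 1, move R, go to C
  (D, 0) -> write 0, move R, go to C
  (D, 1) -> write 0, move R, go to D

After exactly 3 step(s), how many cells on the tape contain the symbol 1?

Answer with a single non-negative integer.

Step 1: in state A at pos 0, read 0 -> (A,0)->write 1,move L,goto C. Now: state=C, head=-1, tape[-2..1]=0010 (head:  ^)
Step 2: in state C at pos -1, read 0 -> (C,0)->write 1,move L,goto B. Now: state=B, head=-2, tape[-3..1]=00110 (head:  ^)
Step 3: in state B at pos -2, read 0 -> (B,0)->write 0,move R,goto H. Now: state=H, head=-1, tape[-3..1]=00110 (head:   ^)
Cells containing 1 after step 3: {-1, 0} -> 2 cell(s)

Answer: 2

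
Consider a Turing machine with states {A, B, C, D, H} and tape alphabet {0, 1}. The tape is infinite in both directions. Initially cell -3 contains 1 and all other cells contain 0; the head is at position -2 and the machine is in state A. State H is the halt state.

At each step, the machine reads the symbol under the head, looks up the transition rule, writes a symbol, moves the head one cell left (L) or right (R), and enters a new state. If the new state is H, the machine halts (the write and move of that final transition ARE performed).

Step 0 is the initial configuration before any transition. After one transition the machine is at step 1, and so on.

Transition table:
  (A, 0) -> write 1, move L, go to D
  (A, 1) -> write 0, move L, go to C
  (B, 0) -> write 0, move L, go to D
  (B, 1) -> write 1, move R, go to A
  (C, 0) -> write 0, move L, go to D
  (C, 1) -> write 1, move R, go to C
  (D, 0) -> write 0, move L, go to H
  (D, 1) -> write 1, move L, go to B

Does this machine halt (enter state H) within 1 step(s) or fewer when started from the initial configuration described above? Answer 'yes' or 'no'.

Answer: no

Derivation:
Step 1: in state A at pos -2, read 0 -> (A,0)->write 1,move L,goto D. Now: state=D, head=-3, tape[-4..-1]=0110 (head:  ^)
After 1 step(s): state = D (not H) -> not halted within 1 -> no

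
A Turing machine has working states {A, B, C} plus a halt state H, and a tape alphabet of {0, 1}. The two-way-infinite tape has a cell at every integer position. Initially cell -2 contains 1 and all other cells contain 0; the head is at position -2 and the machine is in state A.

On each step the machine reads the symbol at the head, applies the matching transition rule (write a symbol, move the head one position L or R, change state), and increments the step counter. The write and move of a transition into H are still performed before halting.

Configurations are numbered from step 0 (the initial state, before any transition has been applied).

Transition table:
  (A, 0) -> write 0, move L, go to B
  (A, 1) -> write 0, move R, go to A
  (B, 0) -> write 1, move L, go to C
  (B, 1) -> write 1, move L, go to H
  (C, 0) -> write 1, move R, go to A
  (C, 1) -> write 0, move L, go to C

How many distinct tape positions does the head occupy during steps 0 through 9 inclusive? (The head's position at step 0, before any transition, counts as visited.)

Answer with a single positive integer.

Answer: 4

Derivation:
Step 1: in state A at pos -2, read 1 -> (A,1)->write 0,move R,goto A. Now: state=A, head=-1, tape[-3..0]=0000 (head:   ^)
Step 2: in state A at pos -1, read 0 -> (A,0)->write 0,move L,goto B. Now: state=B, head=-2, tape[-3..0]=0000 (head:  ^)
Step 3: in state B at pos -2, read 0 -> (B,0)->write 1,move L,goto C. Now: state=C, head=-3, tape[-4..0]=00100 (head:  ^)
Step 4: in state C at pos -3, read 0 -> (C,0)->write 1,move R,goto A. Now: state=A, head=-2, tape[-4..0]=01100 (head:   ^)
Step 5: in state A at pos -2, read 1 -> (A,1)->write 0,move R,goto A. Now: state=A, head=-1, tape[-4..0]=01000 (head:    ^)
Step 6: in state A at pos -1, read 0 -> (A,0)->write 0,move L,goto B. Now: state=B, head=-2, tape[-4..0]=01000 (head:   ^)
Step 7: in state B at pos -2, read 0 -> (B,0)->write 1,move L,goto C. Now: state=C, head=-3, tape[-4..0]=01100 (head:  ^)
Step 8: in state C at pos -3, read 1 -> (C,1)->write 0,move L,goto C. Now: state=C, head=-4, tape[-5..0]=000100 (head:  ^)
Step 9: in state C at pos -4, read 0 -> (C,0)->write 1,move R,goto A. Now: state=A, head=-3, tape[-5..0]=010100 (head:   ^)
Head positions at steps 0..9: starting at -2, distinct positions visited = {-4, -3, -2, -1} -> 4 position(s)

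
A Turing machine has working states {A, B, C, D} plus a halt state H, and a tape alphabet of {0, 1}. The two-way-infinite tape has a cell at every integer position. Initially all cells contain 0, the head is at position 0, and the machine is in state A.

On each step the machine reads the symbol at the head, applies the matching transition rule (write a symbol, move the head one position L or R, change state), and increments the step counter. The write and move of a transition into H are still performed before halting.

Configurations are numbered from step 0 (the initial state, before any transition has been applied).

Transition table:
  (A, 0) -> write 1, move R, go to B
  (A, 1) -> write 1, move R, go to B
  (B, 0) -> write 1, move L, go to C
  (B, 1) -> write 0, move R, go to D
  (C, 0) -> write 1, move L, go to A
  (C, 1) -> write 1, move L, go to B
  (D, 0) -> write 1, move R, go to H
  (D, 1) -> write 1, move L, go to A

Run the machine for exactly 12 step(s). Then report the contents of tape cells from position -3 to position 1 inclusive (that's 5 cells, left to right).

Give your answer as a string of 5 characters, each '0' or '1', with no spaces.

Step 1: in state A at pos 0, read 0 -> (A,0)->write 1,move R,goto B. Now: state=B, head=1, tape[-1..2]=0100 (head:   ^)
Step 2: in state B at pos 1, read 0 -> (B,0)->write 1,move L,goto C. Now: state=C, head=0, tape[-1..2]=0110 (head:  ^)
Step 3: in state C at pos 0, read 1 -> (C,1)->write 1,move L,goto B. Now: state=B, head=-1, tape[-2..2]=00110 (head:  ^)
Step 4: in state B at pos -1, read 0 -> (B,0)->write 1,move L,goto C. Now: state=C, head=-2, tape[-3..2]=001110 (head:  ^)
Step 5: in state C at pos -2, read 0 -> (C,0)->write 1,move L,goto A. Now: state=A, head=-3, tape[-4..2]=0011110 (head:  ^)
Step 6: in state A at pos -3, read 0 -> (A,0)->write 1,move R,goto B. Now: state=B, head=-2, tape[-4..2]=0111110 (head:   ^)
Step 7: in state B at pos -2, read 1 -> (B,1)->write 0,move R,goto D. Now: state=D, head=-1, tape[-4..2]=0101110 (head:    ^)
Step 8: in state D at pos -1, read 1 -> (D,1)->write 1,move L,goto A. Now: state=A, head=-2, tape[-4..2]=0101110 (head:   ^)
Step 9: in state A at pos -2, read 0 -> (A,0)->write 1,move R,goto B. Now: state=B, head=-1, tape[-4..2]=0111110 (head:    ^)
Step 10: in state B at pos -1, read 1 -> (B,1)->write 0,move R,goto D. Now: state=D, head=0, tape[-4..2]=0110110 (head:     ^)
Step 11: in state D at pos 0, read 1 -> (D,1)->write 1,move L,goto A. Now: state=A, head=-1, tape[-4..2]=0110110 (head:    ^)
Step 12: in state A at pos -1, read 0 -> (A,0)->write 1,move R,goto B. Now: state=B, head=0, tape[-4..2]=0111110 (head:     ^)

Answer: 11111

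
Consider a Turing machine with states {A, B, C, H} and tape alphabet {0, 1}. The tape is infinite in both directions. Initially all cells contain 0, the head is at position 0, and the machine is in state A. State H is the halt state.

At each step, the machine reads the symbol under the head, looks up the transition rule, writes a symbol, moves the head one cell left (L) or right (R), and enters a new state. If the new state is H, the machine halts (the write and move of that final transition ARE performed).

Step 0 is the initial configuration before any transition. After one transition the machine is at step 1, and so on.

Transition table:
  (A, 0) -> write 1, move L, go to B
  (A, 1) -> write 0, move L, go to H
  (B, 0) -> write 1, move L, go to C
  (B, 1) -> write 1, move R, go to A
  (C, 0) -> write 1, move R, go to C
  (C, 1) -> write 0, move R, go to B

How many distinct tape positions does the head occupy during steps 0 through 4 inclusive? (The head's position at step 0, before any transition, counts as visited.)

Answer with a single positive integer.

Answer: 3

Derivation:
Step 1: in state A at pos 0, read 0 -> (A,0)->write 1,move L,goto B. Now: state=B, head=-1, tape[-2..1]=0010 (head:  ^)
Step 2: in state B at pos -1, read 0 -> (B,0)->write 1,move L,goto C. Now: state=C, head=-2, tape[-3..1]=00110 (head:  ^)
Step 3: in state C at pos -2, read 0 -> (C,0)->write 1,move R,goto C. Now: state=C, head=-1, tape[-3..1]=01110 (head:   ^)
Step 4: in state C at pos -1, read 1 -> (C,1)->write 0,move R,goto B. Now: state=B, head=0, tape[-3..1]=01010 (head:    ^)
Head positions at steps 0..4: starting at 0, distinct positions visited = {-2, -1, 0} -> 3 position(s)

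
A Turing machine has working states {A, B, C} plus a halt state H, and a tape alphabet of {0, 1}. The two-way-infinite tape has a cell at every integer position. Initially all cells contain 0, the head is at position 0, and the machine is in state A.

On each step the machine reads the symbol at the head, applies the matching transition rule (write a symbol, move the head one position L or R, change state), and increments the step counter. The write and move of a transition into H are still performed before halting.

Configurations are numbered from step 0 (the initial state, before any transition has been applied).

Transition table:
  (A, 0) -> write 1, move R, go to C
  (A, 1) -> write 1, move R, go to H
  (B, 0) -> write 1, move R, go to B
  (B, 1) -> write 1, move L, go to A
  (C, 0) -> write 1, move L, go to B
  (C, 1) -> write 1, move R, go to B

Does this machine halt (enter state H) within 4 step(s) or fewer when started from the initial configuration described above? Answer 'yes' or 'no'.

Answer: no

Derivation:
Step 1: in state A at pos 0, read 0 -> (A,0)->write 1,move R,goto C. Now: state=C, head=1, tape[-1..2]=0100 (head:   ^)
Step 2: in state C at pos 1, read 0 -> (C,0)->write 1,move L,goto B. Now: state=B, head=0, tape[-1..2]=0110 (head:  ^)
Step 3: in state B at pos 0, read 1 -> (B,1)->write 1,move L,goto A. Now: state=A, head=-1, tape[-2..2]=00110 (head:  ^)
Step 4: in state A at pos -1, read 0 -> (A,0)->write 1,move R,goto C. Now: state=C, head=0, tape[-2..2]=01110 (head:   ^)
After 4 step(s): state = C (not H) -> not halted within 4 -> no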